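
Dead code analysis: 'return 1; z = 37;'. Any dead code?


statement follows a return and is unreachable
Dead: 'z = 37'


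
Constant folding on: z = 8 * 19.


8 * 19 = 152 at compile time
Optimized: z = 152


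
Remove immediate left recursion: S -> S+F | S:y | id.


Left-recursive alternatives: S+F, S:y; non-recursive: id
Introduce S': S -> idS', S' -> +FS' | :yS' | ε


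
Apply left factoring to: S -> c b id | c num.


Common prefix: 'c'
Factored: S -> c S', S' -> b id | num


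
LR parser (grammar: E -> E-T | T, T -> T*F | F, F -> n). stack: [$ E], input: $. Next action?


start symbol E on stack, input exhausted
Action: accept


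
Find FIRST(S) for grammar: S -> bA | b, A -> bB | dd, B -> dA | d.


Per alternative of S: FIRST(bA) = {b}; FIRST(b) = {b}
FIRST(S) = {b}


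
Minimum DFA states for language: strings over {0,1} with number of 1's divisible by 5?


Track (count of 1) mod 5: states 0..4, accept at 0
Minimal DFA: 5 states


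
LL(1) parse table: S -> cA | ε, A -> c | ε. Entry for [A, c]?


For [A, c]: 'c' ∈ FIRST(c)
Entry: A -> c


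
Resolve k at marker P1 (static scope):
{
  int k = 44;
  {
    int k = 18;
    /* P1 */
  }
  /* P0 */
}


k declared in the same block as P1
k = 18


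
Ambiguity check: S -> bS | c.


right-linear, alternatives start with distinct terminals 'b' vs 'c': unique leftmost derivation
Unambiguous


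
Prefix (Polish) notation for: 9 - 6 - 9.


left-to-right (same/higher precedence on left): tree is (- (- 9 6) 9)
Prefix: - - 9 6 9


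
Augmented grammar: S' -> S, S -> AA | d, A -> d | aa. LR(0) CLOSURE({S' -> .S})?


Start: S' -> .S
For each item with dot before a nonterminal B, add B -> .γ for every B-production
Closure: [S' -> .S, S -> .AA, S -> .d, A -> .d, A -> .aa]


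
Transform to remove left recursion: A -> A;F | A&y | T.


Left-recursive alternatives: A;F, A&y; non-recursive: T
Introduce A': A -> TA', A' -> ;FA' | &yA' | ε


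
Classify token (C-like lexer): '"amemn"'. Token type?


Pattern: double-quoted sequence
Type: STRING_LITERAL


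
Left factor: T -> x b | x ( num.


Common prefix: 'x'
Factored: T -> x T', T' -> b | ( num


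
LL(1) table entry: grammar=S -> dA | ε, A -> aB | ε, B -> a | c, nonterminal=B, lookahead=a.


For [B, a]: 'a' ∈ FIRST(a)
Entry: B -> a


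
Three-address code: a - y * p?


Break into single-operator statements:
t1 = y * p
t2 = a - t1


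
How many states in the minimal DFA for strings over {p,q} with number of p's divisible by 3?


Track (count of p) mod 3: states 0..2, accept at 0
Minimal DFA: 3 states


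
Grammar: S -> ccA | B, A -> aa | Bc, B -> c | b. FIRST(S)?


Per alternative of S: FIRST(ccA) = {c}; FIRST(B) = {b, c}
FIRST(S) = {b, c}


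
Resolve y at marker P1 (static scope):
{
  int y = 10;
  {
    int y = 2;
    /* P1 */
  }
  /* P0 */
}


y declared in the same block as P1
y = 2


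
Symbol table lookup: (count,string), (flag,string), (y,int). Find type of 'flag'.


Lookup 'flag' → type string


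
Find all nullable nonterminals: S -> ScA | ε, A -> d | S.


A nonterminal is nullable iff some alternative derives ε (directly, or every symbol in it is nullable)
Nullable: {A, S}


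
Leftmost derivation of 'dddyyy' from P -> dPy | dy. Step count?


Derivation: P => dPy => ddPyy => dddyyy
Steps: 3


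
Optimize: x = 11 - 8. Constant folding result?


11 - 8 = 3 at compile time
Optimized: x = 3


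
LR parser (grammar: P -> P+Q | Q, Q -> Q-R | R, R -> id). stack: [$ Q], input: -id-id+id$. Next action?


shift '-' to continue Q -> Q-R
Action: shift


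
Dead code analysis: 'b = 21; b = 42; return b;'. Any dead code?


first assignment to b is overwritten before any read
Dead: 'b = 21'


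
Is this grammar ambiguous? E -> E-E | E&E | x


'x-x&x' has two parse trees (no precedence encoded between - and &)
Ambiguous


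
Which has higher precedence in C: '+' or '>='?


'+' is additive (level 9); '>=' is relational (level 7)
Higher level binds tighter
'+' has higher precedence than '>='


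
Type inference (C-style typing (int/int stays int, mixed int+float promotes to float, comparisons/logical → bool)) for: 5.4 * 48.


Operand types: float * int
Rule: mixed int/float promotes to float; int/int stays int
Result type: float


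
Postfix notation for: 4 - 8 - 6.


Left to right (same or higher precedence on left)
Postfix: 4 8 - 6 -


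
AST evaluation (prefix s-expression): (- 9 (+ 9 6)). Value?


Evaluate inner: (+ 9 6) = 15
Evaluate root: (- 9 15) = -6
Result: -6


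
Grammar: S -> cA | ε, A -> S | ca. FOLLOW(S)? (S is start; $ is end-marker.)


$ ∈ FOLLOW(S). For each A -> αBβ: add FIRST(β)\{ε} to FOLLOW(B); if β nullable, add FOLLOW(A).
FOLLOW(S) = {$}


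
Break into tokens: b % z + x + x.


Scan left to right, longest-match per lexeme
Tokens: ID(b), OP(%), ID(z), OP(+), ID(x), OP(+), ID(x)


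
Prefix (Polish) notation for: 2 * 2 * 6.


left-to-right (same/higher precedence on left): tree is (* (* 2 2) 6)
Prefix: * * 2 2 6


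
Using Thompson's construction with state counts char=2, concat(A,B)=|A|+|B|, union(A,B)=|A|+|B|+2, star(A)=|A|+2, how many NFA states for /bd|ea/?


Syntax tree has 4 char leaf(s), 1 union(s), 0 star(s)
chars contribute 4×2 = 8; each union adds +2; each star adds +2
Total: 8 + 2 + 0 = 10 states


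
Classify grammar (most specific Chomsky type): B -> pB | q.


Right-linear: every RHS is a terminal or a terminal followed by one nonterminal
Classification: Type 3 (Regular)


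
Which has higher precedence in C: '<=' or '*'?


'*' is multiplicative (level 10); '<=' is relational (level 7)
Higher level binds tighter
'*' has higher precedence than '<='


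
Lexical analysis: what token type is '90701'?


Pattern: digits only
Type: INTEGER_LITERAL


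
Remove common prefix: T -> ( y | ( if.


Common prefix: '('
Factored: T -> ( T', T' -> y | if


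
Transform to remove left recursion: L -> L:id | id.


Left-recursive alternatives: L:id; non-recursive: id
Introduce L': L -> idL', L' -> :idL' | ε


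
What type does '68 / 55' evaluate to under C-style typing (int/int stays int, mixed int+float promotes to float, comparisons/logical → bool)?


Operand types: int / int
Rule: mixed int/float promotes to float; int/int stays int
Result type: int


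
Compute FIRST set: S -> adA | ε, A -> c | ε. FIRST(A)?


Per alternative of A: FIRST(c) = {c}; FIRST(ε) = {ε}
FIRST(A) = {c, ε}


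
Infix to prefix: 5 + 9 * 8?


'*' binds tighter: tree is (+ 5 (* 9 8))
Prefix: + 5 * 9 8


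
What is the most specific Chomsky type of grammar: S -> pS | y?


Right-linear: every RHS is a terminal or a terminal followed by one nonterminal
Classification: Type 3 (Regular)


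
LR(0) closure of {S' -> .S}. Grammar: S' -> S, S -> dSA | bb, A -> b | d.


Start: S' -> .S
For each item with dot before a nonterminal B, add B -> .γ for every B-production
Closure: [S' -> .S, S -> .dSA, S -> .bb]


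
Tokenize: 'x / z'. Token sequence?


Scan left to right, longest-match per lexeme
Tokens: ID(x), OP(/), ID(z)


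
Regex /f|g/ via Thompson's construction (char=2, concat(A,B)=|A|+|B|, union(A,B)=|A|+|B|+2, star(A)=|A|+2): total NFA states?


Syntax tree has 2 char leaf(s), 1 union(s), 0 star(s)
chars contribute 2×2 = 4; each union adds +2; each star adds +2
Total: 4 + 2 + 0 = 6 states


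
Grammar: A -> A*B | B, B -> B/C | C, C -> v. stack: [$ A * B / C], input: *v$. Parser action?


handle 'B/C' on top
Action: reduce (B -> B/C)


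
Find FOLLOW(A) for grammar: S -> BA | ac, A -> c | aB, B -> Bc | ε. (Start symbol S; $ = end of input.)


$ ∈ FOLLOW(S). For each A -> αBβ: add FIRST(β)\{ε} to FOLLOW(B); if β nullable, add FOLLOW(A).
FOLLOW(A) = {$}


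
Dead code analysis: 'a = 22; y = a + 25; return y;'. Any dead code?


a is read by y's definition; y is returned
No dead code


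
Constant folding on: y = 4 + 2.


4 + 2 = 6 at compile time
Optimized: y = 6


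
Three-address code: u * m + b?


Break into single-operator statements:
t1 = u * m
t2 = t1 + b


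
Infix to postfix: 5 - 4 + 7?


Left to right (same or higher precedence on left)
Postfix: 5 4 - 7 +


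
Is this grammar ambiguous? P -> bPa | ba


balanced b^n…a^n: each string has a unique parse
Unambiguous


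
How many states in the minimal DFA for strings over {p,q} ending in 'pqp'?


Track the longest suffix of input matching a prefix of 'pqp': 4 classes (prefixes of length 0..3)
Minimal DFA: 4 states


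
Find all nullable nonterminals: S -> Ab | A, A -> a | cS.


A nonterminal is nullable iff some alternative derives ε (directly, or every symbol in it is nullable)
Nullable: {}


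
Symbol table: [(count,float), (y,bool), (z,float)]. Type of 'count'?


Lookup 'count' → type float


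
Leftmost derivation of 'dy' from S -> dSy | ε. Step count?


Derivation: S => dSy => dy
Steps: 2


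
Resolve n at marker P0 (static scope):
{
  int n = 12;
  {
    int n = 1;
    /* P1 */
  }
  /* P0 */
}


n declared in the same block as P0
n = 12


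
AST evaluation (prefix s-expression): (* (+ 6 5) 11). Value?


Evaluate inner: (+ 6 5) = 11
Evaluate root: (* 11 11) = 121
Result: 121


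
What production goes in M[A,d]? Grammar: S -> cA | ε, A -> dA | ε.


For [A, d]: 'd' ∈ FIRST(dA)
Entry: A -> dA


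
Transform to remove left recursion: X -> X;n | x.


Left-recursive alternatives: X;n; non-recursive: x
Introduce X': X -> xX', X' -> ;nX' | ε


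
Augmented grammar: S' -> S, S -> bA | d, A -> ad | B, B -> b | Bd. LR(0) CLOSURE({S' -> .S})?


Start: S' -> .S
For each item with dot before a nonterminal B, add B -> .γ for every B-production
Closure: [S' -> .S, S -> .bA, S -> .d]


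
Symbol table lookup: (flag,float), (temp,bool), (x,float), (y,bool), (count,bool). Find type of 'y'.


Lookup 'y' → type bool


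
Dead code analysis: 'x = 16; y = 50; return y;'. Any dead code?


x is assigned but never read
Dead: 'x = 16'


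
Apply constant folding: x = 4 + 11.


4 + 11 = 15 at compile time
Optimized: x = 15


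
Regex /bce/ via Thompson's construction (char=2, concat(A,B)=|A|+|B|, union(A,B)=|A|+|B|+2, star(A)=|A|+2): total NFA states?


Syntax tree has 3 char leaf(s), 0 union(s), 0 star(s)
chars contribute 3×2 = 6; each union adds +2; each star adds +2
Total: 6 + 0 + 0 = 6 states


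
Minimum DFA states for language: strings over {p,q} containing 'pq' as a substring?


KMP-style automaton: 2 progress states + 1 absorbing accept = 3
Minimal DFA: 3 states


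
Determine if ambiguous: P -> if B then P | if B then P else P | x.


dangling else: 'if B then if B then x else x' parses two ways
Ambiguous


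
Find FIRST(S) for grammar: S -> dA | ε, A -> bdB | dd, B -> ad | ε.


Per alternative of S: FIRST(dA) = {d}; FIRST(ε) = {ε}
FIRST(S) = {d, ε}


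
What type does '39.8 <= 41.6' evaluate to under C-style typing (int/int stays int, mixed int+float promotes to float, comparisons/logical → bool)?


Operand types: float <= float
Rule: comparison yields bool
Result type: bool


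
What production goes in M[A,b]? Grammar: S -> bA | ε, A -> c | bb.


For [A, b]: 'b' ∈ FIRST(bb)
Entry: A -> bb


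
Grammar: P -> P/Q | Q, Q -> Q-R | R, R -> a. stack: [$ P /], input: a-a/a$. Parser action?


no handle ('P/' is not any RHS); shift 'a'
Action: shift


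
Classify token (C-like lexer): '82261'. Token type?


Pattern: digits only
Type: INTEGER_LITERAL


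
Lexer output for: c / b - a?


Scan left to right, longest-match per lexeme
Tokens: ID(c), OP(/), ID(b), OP(-), ID(a)


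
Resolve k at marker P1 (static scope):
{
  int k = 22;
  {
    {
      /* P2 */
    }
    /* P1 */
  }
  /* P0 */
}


P1's block does not declare k; resolves to the enclosing declaration at depth 0
k = 22


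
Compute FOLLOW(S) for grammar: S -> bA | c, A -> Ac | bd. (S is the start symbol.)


$ ∈ FOLLOW(S). For each A -> αBβ: add FIRST(β)\{ε} to FOLLOW(B); if β nullable, add FOLLOW(A).
FOLLOW(S) = {$}


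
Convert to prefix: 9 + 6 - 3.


left-to-right (same/higher precedence on left): tree is (- (+ 9 6) 3)
Prefix: - + 9 6 3


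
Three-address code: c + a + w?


Break into single-operator statements:
t1 = c + a
t2 = t1 + w


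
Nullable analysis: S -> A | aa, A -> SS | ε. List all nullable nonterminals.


A nonterminal is nullable iff some alternative derives ε (directly, or every symbol in it is nullable)
Nullable: {A, S}


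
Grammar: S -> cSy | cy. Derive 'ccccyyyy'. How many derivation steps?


Derivation: S => cSy => ccSyy => cccSyyy => ccccyyyy
Steps: 4


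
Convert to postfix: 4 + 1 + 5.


Left to right (same or higher precedence on left)
Postfix: 4 1 + 5 +


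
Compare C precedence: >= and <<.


'<<' is shift (level 8); '>=' is relational (level 7)
Higher level binds tighter
'<<' has higher precedence than '>='


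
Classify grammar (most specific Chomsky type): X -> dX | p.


Right-linear: every RHS is a terminal or a terminal followed by one nonterminal
Classification: Type 3 (Regular)


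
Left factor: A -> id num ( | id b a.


Common prefix: 'id'
Factored: A -> id A', A' -> num ( | b a


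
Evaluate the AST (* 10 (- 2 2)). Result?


Evaluate inner: (- 2 2) = 0
Evaluate root: (* 10 0) = 0
Result: 0


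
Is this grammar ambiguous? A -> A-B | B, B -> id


precedence layered via separate nonterminal B: deterministic
Unambiguous


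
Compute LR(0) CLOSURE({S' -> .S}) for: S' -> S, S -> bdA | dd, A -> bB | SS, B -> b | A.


Start: S' -> .S
For each item with dot before a nonterminal B, add B -> .γ for every B-production
Closure: [S' -> .S, S -> .bdA, S -> .dd]


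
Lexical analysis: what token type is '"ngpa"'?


Pattern: double-quoted sequence
Type: STRING_LITERAL


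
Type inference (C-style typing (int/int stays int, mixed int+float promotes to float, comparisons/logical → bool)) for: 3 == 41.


Operand types: int == int
Rule: comparison yields bool
Result type: bool


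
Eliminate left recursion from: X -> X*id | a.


Left-recursive alternatives: X*id; non-recursive: a
Introduce X': X -> aX', X' -> *idX' | ε


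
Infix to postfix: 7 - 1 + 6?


Left to right (same or higher precedence on left)
Postfix: 7 1 - 6 +


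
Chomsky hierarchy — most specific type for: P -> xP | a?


Right-linear: every RHS is a terminal or a terminal followed by one nonterminal
Classification: Type 3 (Regular)


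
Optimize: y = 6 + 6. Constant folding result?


6 + 6 = 12 at compile time
Optimized: y = 12


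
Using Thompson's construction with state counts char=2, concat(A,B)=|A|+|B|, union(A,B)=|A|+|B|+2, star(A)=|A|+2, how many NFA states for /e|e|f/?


Syntax tree has 3 char leaf(s), 2 union(s), 0 star(s)
chars contribute 3×2 = 6; each union adds +2; each star adds +2
Total: 6 + 4 + 0 = 10 states


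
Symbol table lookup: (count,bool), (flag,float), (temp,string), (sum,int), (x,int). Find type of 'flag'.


Lookup 'flag' → type float


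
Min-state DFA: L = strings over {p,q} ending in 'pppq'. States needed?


Track the longest suffix of input matching a prefix of 'pppq': 5 classes (prefixes of length 0..4)
Minimal DFA: 5 states


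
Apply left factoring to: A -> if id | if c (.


Common prefix: 'if'
Factored: A -> if A', A' -> id | c (


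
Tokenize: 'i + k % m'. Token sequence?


Scan left to right, longest-match per lexeme
Tokens: ID(i), OP(+), ID(k), OP(%), ID(m)


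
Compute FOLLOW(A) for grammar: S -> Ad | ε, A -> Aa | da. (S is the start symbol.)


$ ∈ FOLLOW(S). For each A -> αBβ: add FIRST(β)\{ε} to FOLLOW(B); if β nullable, add FOLLOW(A).
FOLLOW(A) = {a, d}


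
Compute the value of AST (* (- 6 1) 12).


Evaluate inner: (- 6 1) = 5
Evaluate root: (* 5 12) = 60
Result: 60


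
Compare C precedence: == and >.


'>' is relational (level 7); '==' is equality (level 6)
Higher level binds tighter
'>' has higher precedence than '=='


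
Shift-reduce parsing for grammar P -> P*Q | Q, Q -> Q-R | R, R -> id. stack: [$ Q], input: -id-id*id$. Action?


shift '-' to continue Q -> Q-R
Action: shift


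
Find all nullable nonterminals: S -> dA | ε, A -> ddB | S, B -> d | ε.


A nonterminal is nullable iff some alternative derives ε (directly, or every symbol in it is nullable)
Nullable: {A, B, S}


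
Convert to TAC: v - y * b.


Break into single-operator statements:
t1 = y * b
t2 = v - t1


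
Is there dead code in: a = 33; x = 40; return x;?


a is assigned but never read
Dead: 'a = 33'


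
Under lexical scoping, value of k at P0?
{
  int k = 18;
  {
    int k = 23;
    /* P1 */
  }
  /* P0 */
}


k declared in the same block as P0
k = 18


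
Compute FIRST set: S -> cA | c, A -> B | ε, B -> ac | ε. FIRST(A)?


Per alternative of A: FIRST(B) = {a, ε}; FIRST(ε) = {ε}
FIRST(A) = {a, ε}


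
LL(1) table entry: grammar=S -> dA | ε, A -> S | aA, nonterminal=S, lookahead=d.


For [S, d]: 'd' ∈ FIRST(dA)
Entry: S -> dA


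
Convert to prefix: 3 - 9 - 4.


left-to-right (same/higher precedence on left): tree is (- (- 3 9) 4)
Prefix: - - 3 9 4


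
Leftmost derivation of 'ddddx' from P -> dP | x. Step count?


Derivation: P => dP => ddP => dddP => ddddP => ddddx
Steps: 5


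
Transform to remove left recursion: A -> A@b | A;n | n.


Left-recursive alternatives: A@b, A;n; non-recursive: n
Introduce A': A -> nA', A' -> @bA' | ;nA' | ε


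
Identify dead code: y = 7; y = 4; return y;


first assignment to y is overwritten before any read
Dead: 'y = 7'


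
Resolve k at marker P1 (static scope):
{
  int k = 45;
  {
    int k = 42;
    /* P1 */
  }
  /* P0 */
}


k declared in the same block as P1
k = 42


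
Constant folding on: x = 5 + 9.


5 + 9 = 14 at compile time
Optimized: x = 14


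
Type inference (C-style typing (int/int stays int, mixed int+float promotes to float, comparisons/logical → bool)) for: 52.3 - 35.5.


Operand types: float - float
Rule: mixed int/float promotes to float; int/int stays int
Result type: float


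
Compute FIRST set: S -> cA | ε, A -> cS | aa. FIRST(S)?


Per alternative of S: FIRST(cA) = {c}; FIRST(ε) = {ε}
FIRST(S) = {c, ε}


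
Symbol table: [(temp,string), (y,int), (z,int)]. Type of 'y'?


Lookup 'y' → type int


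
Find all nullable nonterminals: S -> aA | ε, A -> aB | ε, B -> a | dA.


A nonterminal is nullable iff some alternative derives ε (directly, or every symbol in it is nullable)
Nullable: {A, S}


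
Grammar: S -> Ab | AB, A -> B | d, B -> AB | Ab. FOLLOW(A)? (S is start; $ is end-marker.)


$ ∈ FOLLOW(S). For each A -> αBβ: add FIRST(β)\{ε} to FOLLOW(B); if β nullable, add FOLLOW(A).
FOLLOW(A) = {b, d}


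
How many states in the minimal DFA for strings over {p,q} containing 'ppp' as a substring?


KMP-style automaton: 3 progress states + 1 absorbing accept = 4
Minimal DFA: 4 states


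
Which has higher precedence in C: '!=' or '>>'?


'>>' is shift (level 8); '!=' is equality (level 6)
Higher level binds tighter
'>>' has higher precedence than '!='


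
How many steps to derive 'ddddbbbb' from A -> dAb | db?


Derivation: A => dAb => ddAbb => dddAbbb => ddddbbbb
Steps: 4


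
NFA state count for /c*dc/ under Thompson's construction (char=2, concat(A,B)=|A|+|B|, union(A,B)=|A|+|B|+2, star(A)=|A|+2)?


Syntax tree has 3 char leaf(s), 0 union(s), 1 star(s)
chars contribute 3×2 = 6; each union adds +2; each star adds +2
Total: 6 + 0 + 2 = 8 states


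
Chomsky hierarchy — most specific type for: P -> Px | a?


Left-linear: every RHS is a terminal or one nonterminal followed by a terminal
Classification: Type 3 (Regular)


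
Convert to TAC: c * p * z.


Break into single-operator statements:
t1 = c * p
t2 = t1 * z


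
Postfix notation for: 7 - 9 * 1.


* has higher precedence, evaluate 9*1 first
Postfix: 7 9 1 * -


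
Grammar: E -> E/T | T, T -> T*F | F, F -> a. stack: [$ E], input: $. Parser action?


start symbol E on stack, input exhausted
Action: accept


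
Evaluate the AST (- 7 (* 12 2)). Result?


Evaluate inner: (* 12 2) = 24
Evaluate root: (- 7 24) = -17
Result: -17


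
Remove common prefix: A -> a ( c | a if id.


Common prefix: 'a'
Factored: A -> a A', A' -> ( c | if id


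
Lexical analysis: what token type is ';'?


Pattern: delimiter/punctuation
Type: PUNCTUATION


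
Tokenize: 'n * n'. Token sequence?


Scan left to right, longest-match per lexeme
Tokens: ID(n), OP(*), ID(n)


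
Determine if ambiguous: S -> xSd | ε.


balanced x^n…d^n: each string has a unique parse
Unambiguous


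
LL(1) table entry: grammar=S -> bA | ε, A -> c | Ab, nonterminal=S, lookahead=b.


For [S, b]: 'b' ∈ FIRST(bA)
Entry: S -> bA


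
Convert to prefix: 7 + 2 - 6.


left-to-right (same/higher precedence on left): tree is (- (+ 7 2) 6)
Prefix: - + 7 2 6


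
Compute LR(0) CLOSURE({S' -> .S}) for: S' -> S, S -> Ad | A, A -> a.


Start: S' -> .S
For each item with dot before a nonterminal B, add B -> .γ for every B-production
Closure: [S' -> .S, S -> .Ad, S -> .A, A -> .a]


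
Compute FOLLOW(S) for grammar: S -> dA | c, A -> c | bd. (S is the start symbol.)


$ ∈ FOLLOW(S). For each A -> αBβ: add FIRST(β)\{ε} to FOLLOW(B); if β nullable, add FOLLOW(A).
FOLLOW(S) = {$}


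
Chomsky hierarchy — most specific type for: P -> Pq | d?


Left-linear: every RHS is a terminal or one nonterminal followed by a terminal
Classification: Type 3 (Regular)


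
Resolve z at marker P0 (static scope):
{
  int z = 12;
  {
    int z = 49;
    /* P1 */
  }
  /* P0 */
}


z declared in the same block as P0
z = 12


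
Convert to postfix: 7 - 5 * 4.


* has higher precedence, evaluate 5*4 first
Postfix: 7 5 4 * -


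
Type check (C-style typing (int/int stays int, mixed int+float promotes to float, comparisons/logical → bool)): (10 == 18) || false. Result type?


Operand types: bool || bool
Rule: logical operators take bool operands and yield bool
Result type: bool


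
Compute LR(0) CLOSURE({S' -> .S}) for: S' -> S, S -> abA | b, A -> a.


Start: S' -> .S
For each item with dot before a nonterminal B, add B -> .γ for every B-production
Closure: [S' -> .S, S -> .abA, S -> .b]


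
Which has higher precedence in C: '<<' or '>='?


'<<' is shift (level 8); '>=' is relational (level 7)
Higher level binds tighter
'<<' has higher precedence than '>='


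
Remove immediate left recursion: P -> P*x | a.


Left-recursive alternatives: P*x; non-recursive: a
Introduce P': P -> aP', P' -> *xP' | ε


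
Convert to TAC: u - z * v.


Break into single-operator statements:
t1 = z * v
t2 = u - t1


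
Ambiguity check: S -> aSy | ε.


balanced a^n…y^n: each string has a unique parse
Unambiguous


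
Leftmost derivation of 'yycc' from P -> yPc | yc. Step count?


Derivation: P => yPc => yycc
Steps: 2


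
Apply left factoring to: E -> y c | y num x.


Common prefix: 'y'
Factored: E -> y E', E' -> c | num x


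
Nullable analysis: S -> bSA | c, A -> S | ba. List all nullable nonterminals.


A nonterminal is nullable iff some alternative derives ε (directly, or every symbol in it is nullable)
Nullable: {}


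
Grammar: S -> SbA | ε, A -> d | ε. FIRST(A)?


Per alternative of A: FIRST(d) = {d}; FIRST(ε) = {ε}
FIRST(A) = {d, ε}


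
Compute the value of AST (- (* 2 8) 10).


Evaluate inner: (* 2 8) = 16
Evaluate root: (- 16 10) = 6
Result: 6


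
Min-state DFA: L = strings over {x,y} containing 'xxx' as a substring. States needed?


KMP-style automaton: 3 progress states + 1 absorbing accept = 4
Minimal DFA: 4 states


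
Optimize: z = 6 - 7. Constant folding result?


6 - 7 = -1 at compile time
Optimized: z = -1


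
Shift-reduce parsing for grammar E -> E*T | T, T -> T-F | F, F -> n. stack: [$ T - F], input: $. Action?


handle 'T-F' on top
Action: reduce (T -> T-F)


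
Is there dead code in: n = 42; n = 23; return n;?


first assignment to n is overwritten before any read
Dead: 'n = 42'


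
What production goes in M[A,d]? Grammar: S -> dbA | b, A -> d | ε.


For [A, d]: 'd' ∈ FIRST(d)
Entry: A -> d


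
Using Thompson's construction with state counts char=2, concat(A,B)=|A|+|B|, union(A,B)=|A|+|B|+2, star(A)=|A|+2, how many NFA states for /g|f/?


Syntax tree has 2 char leaf(s), 1 union(s), 0 star(s)
chars contribute 2×2 = 4; each union adds +2; each star adds +2
Total: 4 + 2 + 0 = 6 states


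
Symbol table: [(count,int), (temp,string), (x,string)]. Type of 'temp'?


Lookup 'temp' → type string


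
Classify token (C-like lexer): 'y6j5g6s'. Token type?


Pattern: letter/underscore followed by alphanumerics, not a keyword
Type: IDENTIFIER


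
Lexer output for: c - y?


Scan left to right, longest-match per lexeme
Tokens: ID(c), OP(-), ID(y)


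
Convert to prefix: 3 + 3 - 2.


left-to-right (same/higher precedence on left): tree is (- (+ 3 3) 2)
Prefix: - + 3 3 2


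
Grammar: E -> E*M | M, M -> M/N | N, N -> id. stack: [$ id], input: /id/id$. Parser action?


'id' on top is the handle for N -> id
Action: reduce (N -> id)


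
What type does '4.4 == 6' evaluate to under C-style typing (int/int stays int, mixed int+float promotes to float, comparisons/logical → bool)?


Operand types: float == int
Rule: comparison yields bool
Result type: bool


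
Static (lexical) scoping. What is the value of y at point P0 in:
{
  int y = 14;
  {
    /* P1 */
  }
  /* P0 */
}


y declared in the same block as P0
y = 14


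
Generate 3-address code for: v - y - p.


Break into single-operator statements:
t1 = v - y
t2 = t1 - p


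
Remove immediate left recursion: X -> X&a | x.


Left-recursive alternatives: X&a; non-recursive: x
Introduce X': X -> xX', X' -> &aX' | ε


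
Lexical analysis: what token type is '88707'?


Pattern: digits only
Type: INTEGER_LITERAL


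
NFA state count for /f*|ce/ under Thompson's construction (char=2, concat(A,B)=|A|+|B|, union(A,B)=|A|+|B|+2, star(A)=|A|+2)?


Syntax tree has 3 char leaf(s), 1 union(s), 1 star(s)
chars contribute 3×2 = 6; each union adds +2; each star adds +2
Total: 6 + 2 + 2 = 10 states


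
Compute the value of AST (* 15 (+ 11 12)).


Evaluate inner: (+ 11 12) = 23
Evaluate root: (* 15 23) = 345
Result: 345


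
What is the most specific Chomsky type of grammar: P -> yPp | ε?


Single nonterminal LHS, but y^n p^n is not regular
Classification: Type 2 (Context-Free)


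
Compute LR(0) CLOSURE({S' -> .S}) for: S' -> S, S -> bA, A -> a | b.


Start: S' -> .S
For each item with dot before a nonterminal B, add B -> .γ for every B-production
Closure: [S' -> .S, S -> .bA]


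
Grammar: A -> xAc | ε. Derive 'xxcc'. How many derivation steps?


Derivation: A => xAc => xxAcc => xxcc
Steps: 3


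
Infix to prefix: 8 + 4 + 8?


left-to-right (same/higher precedence on left): tree is (+ (+ 8 4) 8)
Prefix: + + 8 4 8


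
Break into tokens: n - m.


Scan left to right, longest-match per lexeme
Tokens: ID(n), OP(-), ID(m)


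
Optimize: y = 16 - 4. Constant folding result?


16 - 4 = 12 at compile time
Optimized: y = 12


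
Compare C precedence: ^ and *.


'*' is multiplicative (level 10); '^' is bitwise XOR (level 4)
Higher level binds tighter
'*' has higher precedence than '^'


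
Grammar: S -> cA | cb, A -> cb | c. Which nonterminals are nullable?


A nonterminal is nullable iff some alternative derives ε (directly, or every symbol in it is nullable)
Nullable: {}


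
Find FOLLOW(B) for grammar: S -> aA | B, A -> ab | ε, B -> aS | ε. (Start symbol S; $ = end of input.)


$ ∈ FOLLOW(S). For each A -> αBβ: add FIRST(β)\{ε} to FOLLOW(B); if β nullable, add FOLLOW(A).
FOLLOW(B) = {$}


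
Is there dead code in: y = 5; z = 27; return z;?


y is assigned but never read
Dead: 'y = 5'


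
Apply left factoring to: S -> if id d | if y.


Common prefix: 'if'
Factored: S -> if S', S' -> id d | y


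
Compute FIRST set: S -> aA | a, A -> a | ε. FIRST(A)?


Per alternative of A: FIRST(a) = {a}; FIRST(ε) = {ε}
FIRST(A) = {a, ε}


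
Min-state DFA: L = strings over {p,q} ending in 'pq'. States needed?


Track the longest suffix of input matching a prefix of 'pq': 3 classes (prefixes of length 0..2)
Minimal DFA: 3 states


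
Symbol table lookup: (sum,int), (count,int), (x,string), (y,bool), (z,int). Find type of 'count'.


Lookup 'count' → type int


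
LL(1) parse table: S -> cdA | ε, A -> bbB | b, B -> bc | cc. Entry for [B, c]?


For [B, c]: 'c' ∈ FIRST(cc)
Entry: B -> cc


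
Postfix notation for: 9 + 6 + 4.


Left to right (same or higher precedence on left)
Postfix: 9 6 + 4 +


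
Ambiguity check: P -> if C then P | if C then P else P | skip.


dangling else: 'if C then if C then skip else skip' parses two ways
Ambiguous


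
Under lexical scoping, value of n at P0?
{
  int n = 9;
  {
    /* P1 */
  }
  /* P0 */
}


n declared in the same block as P0
n = 9


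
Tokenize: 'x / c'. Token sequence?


Scan left to right, longest-match per lexeme
Tokens: ID(x), OP(/), ID(c)


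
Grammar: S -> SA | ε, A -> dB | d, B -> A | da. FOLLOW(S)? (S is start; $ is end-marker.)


$ ∈ FOLLOW(S). For each A -> αBβ: add FIRST(β)\{ε} to FOLLOW(B); if β nullable, add FOLLOW(A).
FOLLOW(S) = {$, d}


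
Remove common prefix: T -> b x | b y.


Common prefix: 'b'
Factored: T -> b T', T' -> x | y


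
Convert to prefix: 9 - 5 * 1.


'*' binds tighter: tree is (- 9 (* 5 1))
Prefix: - 9 * 5 1


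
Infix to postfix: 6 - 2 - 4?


Left to right (same or higher precedence on left)
Postfix: 6 2 - 4 -


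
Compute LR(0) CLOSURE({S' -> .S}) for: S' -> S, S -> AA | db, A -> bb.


Start: S' -> .S
For each item with dot before a nonterminal B, add B -> .γ for every B-production
Closure: [S' -> .S, S -> .AA, S -> .db, A -> .bb]


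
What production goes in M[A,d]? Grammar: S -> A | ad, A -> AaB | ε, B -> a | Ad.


For [A, d]: ε is nullable and 'd' ∈ FOLLOW(A)
Entry: A -> ε


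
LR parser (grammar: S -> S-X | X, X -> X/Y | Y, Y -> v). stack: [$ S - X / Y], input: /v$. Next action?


handle 'X/Y' on top
Action: reduce (X -> X/Y)


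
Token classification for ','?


Pattern: delimiter/punctuation
Type: PUNCTUATION


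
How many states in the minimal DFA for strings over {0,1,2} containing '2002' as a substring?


KMP-style automaton: 4 progress states + 1 absorbing accept = 5
Minimal DFA: 5 states


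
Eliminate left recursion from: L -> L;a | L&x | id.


Left-recursive alternatives: L;a, L&x; non-recursive: id
Introduce L': L -> idL', L' -> ;aL' | &xL' | ε


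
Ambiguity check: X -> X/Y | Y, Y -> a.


precedence layered via separate nonterminal Y: deterministic
Unambiguous


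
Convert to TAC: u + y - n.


Break into single-operator statements:
t1 = u + y
t2 = t1 - n


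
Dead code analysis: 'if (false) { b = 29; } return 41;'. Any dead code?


condition is constant false, so the whole block is unreachable
Dead: 'if (false) { b = 29; }'


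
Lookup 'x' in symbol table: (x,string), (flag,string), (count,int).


Lookup 'x' → type string


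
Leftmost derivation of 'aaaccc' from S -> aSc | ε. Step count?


Derivation: S => aSc => aaScc => aaaSccc => aaaccc
Steps: 4


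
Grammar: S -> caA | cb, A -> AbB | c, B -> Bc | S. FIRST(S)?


Per alternative of S: FIRST(caA) = {c}; FIRST(cb) = {c}
FIRST(S) = {c}


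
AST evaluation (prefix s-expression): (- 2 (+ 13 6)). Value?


Evaluate inner: (+ 13 6) = 19
Evaluate root: (- 2 19) = -17
Result: -17


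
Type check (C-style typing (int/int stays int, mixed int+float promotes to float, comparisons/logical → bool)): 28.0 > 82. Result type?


Operand types: float > int
Rule: comparison yields bool
Result type: bool


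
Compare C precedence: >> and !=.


'>>' is shift (level 8); '!=' is equality (level 6)
Higher level binds tighter
'>>' has higher precedence than '!='


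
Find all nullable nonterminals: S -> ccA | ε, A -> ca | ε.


A nonterminal is nullable iff some alternative derives ε (directly, or every symbol in it is nullable)
Nullable: {A, S}


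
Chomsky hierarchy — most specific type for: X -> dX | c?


Right-linear: every RHS is a terminal or a terminal followed by one nonterminal
Classification: Type 3 (Regular)


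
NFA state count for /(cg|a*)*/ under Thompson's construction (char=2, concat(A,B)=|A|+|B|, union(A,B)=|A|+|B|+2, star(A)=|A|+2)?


Syntax tree has 3 char leaf(s), 1 union(s), 2 star(s)
chars contribute 3×2 = 6; each union adds +2; each star adds +2
Total: 6 + 2 + 4 = 12 states


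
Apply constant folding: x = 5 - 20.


5 - 20 = -15 at compile time
Optimized: x = -15


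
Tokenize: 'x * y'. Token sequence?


Scan left to right, longest-match per lexeme
Tokens: ID(x), OP(*), ID(y)


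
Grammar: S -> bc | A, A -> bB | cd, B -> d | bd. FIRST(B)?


Per alternative of B: FIRST(d) = {d}; FIRST(bd) = {b}
FIRST(B) = {b, d}


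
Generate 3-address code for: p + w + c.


Break into single-operator statements:
t1 = p + w
t2 = t1 + c


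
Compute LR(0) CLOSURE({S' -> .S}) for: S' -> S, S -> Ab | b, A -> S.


Start: S' -> .S
For each item with dot before a nonterminal B, add B -> .γ for every B-production
Closure: [S' -> .S, S -> .Ab, S -> .b, A -> .S]


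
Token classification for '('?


Pattern: delimiter/punctuation
Type: PUNCTUATION


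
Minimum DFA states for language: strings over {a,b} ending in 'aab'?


Track the longest suffix of input matching a prefix of 'aab': 4 classes (prefixes of length 0..3)
Minimal DFA: 4 states


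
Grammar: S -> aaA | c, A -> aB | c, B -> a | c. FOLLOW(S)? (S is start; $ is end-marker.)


$ ∈ FOLLOW(S). For each A -> αBβ: add FIRST(β)\{ε} to FOLLOW(B); if β nullable, add FOLLOW(A).
FOLLOW(S) = {$}


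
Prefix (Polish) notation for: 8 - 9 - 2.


left-to-right (same/higher precedence on left): tree is (- (- 8 9) 2)
Prefix: - - 8 9 2


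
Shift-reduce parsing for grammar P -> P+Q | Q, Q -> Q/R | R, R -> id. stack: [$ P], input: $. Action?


start symbol P on stack, input exhausted
Action: accept


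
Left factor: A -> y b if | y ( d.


Common prefix: 'y'
Factored: A -> y A', A' -> b if | ( d


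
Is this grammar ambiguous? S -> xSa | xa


balanced x^n…a^n: each string has a unique parse
Unambiguous


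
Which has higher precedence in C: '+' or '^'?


'+' is additive (level 9); '^' is bitwise XOR (level 4)
Higher level binds tighter
'+' has higher precedence than '^'


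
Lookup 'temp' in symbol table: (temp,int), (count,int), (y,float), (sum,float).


Lookup 'temp' → type int


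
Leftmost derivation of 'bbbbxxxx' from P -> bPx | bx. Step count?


Derivation: P => bPx => bbPxx => bbbPxxx => bbbbxxxx
Steps: 4


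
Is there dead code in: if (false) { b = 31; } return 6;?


condition is constant false, so the whole block is unreachable
Dead: 'if (false) { b = 31; }'


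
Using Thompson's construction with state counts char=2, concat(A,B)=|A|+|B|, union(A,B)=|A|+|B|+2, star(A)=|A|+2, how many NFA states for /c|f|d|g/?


Syntax tree has 4 char leaf(s), 3 union(s), 0 star(s)
chars contribute 4×2 = 8; each union adds +2; each star adds +2
Total: 8 + 6 + 0 = 14 states


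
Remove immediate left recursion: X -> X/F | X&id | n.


Left-recursive alternatives: X/F, X&id; non-recursive: n
Introduce X': X -> nX', X' -> /FX' | &idX' | ε


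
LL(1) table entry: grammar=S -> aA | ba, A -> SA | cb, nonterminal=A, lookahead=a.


For [A, a]: 'a' ∈ FIRST(SA)
Entry: A -> SA


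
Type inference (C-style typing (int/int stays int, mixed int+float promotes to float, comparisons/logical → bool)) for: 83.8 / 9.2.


Operand types: float / float
Rule: mixed int/float promotes to float; int/int stays int
Result type: float


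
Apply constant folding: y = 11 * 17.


11 * 17 = 187 at compile time
Optimized: y = 187


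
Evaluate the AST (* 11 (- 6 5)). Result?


Evaluate inner: (- 6 5) = 1
Evaluate root: (* 11 1) = 11
Result: 11


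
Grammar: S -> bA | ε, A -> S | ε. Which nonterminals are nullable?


A nonterminal is nullable iff some alternative derives ε (directly, or every symbol in it is nullable)
Nullable: {A, S}


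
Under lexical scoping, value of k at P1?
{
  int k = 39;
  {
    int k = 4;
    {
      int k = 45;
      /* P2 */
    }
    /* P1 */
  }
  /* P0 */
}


k declared in the same block as P1
k = 4


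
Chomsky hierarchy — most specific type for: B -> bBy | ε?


Single nonterminal LHS, but b^n y^n is not regular
Classification: Type 2 (Context-Free)


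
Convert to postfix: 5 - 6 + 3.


Left to right (same or higher precedence on left)
Postfix: 5 6 - 3 +


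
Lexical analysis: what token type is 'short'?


Pattern: reserved word
Type: KEYWORD


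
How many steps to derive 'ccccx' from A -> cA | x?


Derivation: A => cA => ccA => cccA => ccccA => ccccx
Steps: 5


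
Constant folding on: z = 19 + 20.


19 + 20 = 39 at compile time
Optimized: z = 39


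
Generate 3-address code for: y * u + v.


Break into single-operator statements:
t1 = y * u
t2 = t1 + v


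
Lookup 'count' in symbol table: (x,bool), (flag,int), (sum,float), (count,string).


Lookup 'count' → type string


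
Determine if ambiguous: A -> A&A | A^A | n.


'n&n^n' has two parse trees (no precedence encoded between & and ^)
Ambiguous


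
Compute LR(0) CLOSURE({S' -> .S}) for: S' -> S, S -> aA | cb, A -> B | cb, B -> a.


Start: S' -> .S
For each item with dot before a nonterminal B, add B -> .γ for every B-production
Closure: [S' -> .S, S -> .aA, S -> .cb]


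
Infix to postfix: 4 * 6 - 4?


Left to right (same or higher precedence on left)
Postfix: 4 6 * 4 -


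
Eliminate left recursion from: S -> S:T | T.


Left-recursive alternatives: S:T; non-recursive: T
Introduce S': S -> TS', S' -> :TS' | ε


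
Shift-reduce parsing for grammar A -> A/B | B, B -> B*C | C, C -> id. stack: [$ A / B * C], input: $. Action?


handle 'B*C' on top
Action: reduce (B -> B*C)


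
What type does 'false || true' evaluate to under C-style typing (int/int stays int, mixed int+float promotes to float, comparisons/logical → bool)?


Operand types: bool || bool
Rule: logical operators take bool operands and yield bool
Result type: bool


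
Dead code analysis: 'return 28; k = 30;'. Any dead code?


statement follows a return and is unreachable
Dead: 'k = 30'


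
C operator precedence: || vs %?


'%' is multiplicative (level 10); '||' is logical OR (level 1)
Higher level binds tighter
'%' has higher precedence than '||'


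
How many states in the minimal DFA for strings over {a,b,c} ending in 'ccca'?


Track the longest suffix of input matching a prefix of 'ccca': 5 classes (prefixes of length 0..4)
Minimal DFA: 5 states
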